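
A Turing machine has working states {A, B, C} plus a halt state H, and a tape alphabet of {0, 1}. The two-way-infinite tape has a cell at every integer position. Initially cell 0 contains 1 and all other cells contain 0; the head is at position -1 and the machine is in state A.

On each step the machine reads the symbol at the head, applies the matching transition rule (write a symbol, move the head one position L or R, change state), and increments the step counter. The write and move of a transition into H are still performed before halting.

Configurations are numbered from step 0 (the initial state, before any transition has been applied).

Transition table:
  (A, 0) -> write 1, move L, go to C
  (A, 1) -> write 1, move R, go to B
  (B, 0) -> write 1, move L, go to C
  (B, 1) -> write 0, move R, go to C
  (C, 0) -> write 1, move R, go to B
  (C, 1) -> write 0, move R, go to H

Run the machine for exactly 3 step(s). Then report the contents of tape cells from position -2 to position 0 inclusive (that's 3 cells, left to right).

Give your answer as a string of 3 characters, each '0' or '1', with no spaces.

Answer: 101

Derivation:
Step 1: in state A at pos -1, read 0 -> (A,0)->write 1,move L,goto C. Now: state=C, head=-2, tape[-3..1]=00110 (head:  ^)
Step 2: in state C at pos -2, read 0 -> (C,0)->write 1,move R,goto B. Now: state=B, head=-1, tape[-3..1]=01110 (head:   ^)
Step 3: in state B at pos -1, read 1 -> (B,1)->write 0,move R,goto C. Now: state=C, head=0, tape[-3..1]=01010 (head:    ^)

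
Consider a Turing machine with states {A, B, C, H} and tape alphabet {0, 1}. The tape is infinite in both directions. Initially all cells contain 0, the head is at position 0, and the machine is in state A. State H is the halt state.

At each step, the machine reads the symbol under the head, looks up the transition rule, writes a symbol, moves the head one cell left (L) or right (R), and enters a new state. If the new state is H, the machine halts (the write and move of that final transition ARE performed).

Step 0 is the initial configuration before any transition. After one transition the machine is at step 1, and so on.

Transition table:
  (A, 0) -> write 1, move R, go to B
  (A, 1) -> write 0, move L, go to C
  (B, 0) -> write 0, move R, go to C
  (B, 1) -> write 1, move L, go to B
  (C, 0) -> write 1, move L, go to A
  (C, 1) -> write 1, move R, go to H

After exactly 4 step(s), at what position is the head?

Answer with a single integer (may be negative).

Step 1: in state A at pos 0, read 0 -> (A,0)->write 1,move R,goto B. Now: state=B, head=1, tape[-1..2]=0100 (head:   ^)
Step 2: in state B at pos 1, read 0 -> (B,0)->write 0,move R,goto C. Now: state=C, head=2, tape[-1..3]=01000 (head:    ^)
Step 3: in state C at pos 2, read 0 -> (C,0)->write 1,move L,goto A. Now: state=A, head=1, tape[-1..3]=01010 (head:   ^)
Step 4: in state A at pos 1, read 0 -> (A,0)->write 1,move R,goto B. Now: state=B, head=2, tape[-1..3]=01110 (head:    ^)

Answer: 2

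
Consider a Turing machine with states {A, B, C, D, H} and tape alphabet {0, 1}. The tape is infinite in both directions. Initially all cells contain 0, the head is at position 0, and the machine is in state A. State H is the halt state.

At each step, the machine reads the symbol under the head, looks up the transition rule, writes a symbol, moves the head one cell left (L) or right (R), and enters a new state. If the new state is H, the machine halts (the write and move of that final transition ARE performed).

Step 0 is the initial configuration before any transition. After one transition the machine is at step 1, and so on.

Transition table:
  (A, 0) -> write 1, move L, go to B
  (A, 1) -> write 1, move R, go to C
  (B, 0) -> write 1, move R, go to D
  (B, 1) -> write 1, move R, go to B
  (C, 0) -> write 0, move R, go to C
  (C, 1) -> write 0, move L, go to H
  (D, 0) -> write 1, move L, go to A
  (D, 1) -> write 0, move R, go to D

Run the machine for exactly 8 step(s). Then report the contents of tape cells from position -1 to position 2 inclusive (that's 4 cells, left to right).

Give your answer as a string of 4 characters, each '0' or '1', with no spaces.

Answer: 1110

Derivation:
Step 1: in state A at pos 0, read 0 -> (A,0)->write 1,move L,goto B. Now: state=B, head=-1, tape[-2..1]=0010 (head:  ^)
Step 2: in state B at pos -1, read 0 -> (B,0)->write 1,move R,goto D. Now: state=D, head=0, tape[-2..1]=0110 (head:   ^)
Step 3: in state D at pos 0, read 1 -> (D,1)->write 0,move R,goto D. Now: state=D, head=1, tape[-2..2]=01000 (head:    ^)
Step 4: in state D at pos 1, read 0 -> (D,0)->write 1,move L,goto A. Now: state=A, head=0, tape[-2..2]=01010 (head:   ^)
Step 5: in state A at pos 0, read 0 -> (A,0)->write 1,move L,goto B. Now: state=B, head=-1, tape[-2..2]=01110 (head:  ^)
Step 6: in state B at pos -1, read 1 -> (B,1)->write 1,move R,goto B. Now: state=B, head=0, tape[-2..2]=01110 (head:   ^)
Step 7: in state B at pos 0, read 1 -> (B,1)->write 1,move R,goto B. Now: state=B, head=1, tape[-2..2]=01110 (head:    ^)
Step 8: in state B at pos 1, read 1 -> (B,1)->write 1,move R,goto B. Now: state=B, head=2, tape[-2..3]=011100 (head:     ^)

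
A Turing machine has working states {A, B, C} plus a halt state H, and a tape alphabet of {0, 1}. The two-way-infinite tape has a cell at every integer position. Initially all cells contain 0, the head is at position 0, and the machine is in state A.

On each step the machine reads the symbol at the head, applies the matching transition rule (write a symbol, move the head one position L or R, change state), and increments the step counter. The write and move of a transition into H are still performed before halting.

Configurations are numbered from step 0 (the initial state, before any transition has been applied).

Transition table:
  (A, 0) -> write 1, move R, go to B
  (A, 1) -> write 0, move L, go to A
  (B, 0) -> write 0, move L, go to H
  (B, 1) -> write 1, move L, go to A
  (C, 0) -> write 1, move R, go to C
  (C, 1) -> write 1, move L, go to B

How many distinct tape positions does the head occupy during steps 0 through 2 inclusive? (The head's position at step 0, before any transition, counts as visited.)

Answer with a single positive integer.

Step 1: in state A at pos 0, read 0 -> (A,0)->write 1,move R,goto B. Now: state=B, head=1, tape[-1..2]=0100 (head:   ^)
Step 2: in state B at pos 1, read 0 -> (B,0)->write 0,move L,goto H. Now: state=H, head=0, tape[-1..2]=0100 (head:  ^)
Head positions at steps 0..2: starting at 0, distinct positions visited = {0, 1} -> 2 position(s)

Answer: 2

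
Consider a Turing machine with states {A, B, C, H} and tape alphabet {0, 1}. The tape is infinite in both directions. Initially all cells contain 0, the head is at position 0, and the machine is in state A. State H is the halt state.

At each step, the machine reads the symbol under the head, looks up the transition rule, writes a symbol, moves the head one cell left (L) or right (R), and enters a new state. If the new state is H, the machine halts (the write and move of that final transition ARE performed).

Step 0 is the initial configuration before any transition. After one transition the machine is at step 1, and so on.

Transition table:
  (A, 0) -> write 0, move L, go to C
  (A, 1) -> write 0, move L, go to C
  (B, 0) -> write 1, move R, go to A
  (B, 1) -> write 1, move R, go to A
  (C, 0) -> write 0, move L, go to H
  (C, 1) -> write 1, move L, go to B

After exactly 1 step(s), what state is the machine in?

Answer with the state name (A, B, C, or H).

Answer: C

Derivation:
Step 1: in state A at pos 0, read 0 -> (A,0)->write 0,move L,goto C. Now: state=C, head=-1, tape[-2..1]=0000 (head:  ^)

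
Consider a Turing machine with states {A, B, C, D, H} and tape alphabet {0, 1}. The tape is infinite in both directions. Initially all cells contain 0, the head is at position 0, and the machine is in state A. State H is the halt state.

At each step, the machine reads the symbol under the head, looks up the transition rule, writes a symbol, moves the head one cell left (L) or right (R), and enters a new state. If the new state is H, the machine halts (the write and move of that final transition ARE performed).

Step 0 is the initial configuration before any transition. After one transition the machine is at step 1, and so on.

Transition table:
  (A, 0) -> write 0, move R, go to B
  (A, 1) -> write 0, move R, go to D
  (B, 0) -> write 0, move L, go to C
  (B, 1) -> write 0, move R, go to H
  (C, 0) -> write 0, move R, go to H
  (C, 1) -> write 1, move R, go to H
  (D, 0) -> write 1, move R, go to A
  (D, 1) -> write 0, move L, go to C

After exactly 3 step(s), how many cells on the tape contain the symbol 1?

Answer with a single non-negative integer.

Answer: 0

Derivation:
Step 1: in state A at pos 0, read 0 -> (A,0)->write 0,move R,goto B. Now: state=B, head=1, tape[-1..2]=0000 (head:   ^)
Step 2: in state B at pos 1, read 0 -> (B,0)->write 0,move L,goto C. Now: state=C, head=0, tape[-1..2]=0000 (head:  ^)
Step 3: in state C at pos 0, read 0 -> (C,0)->write 0,move R,goto H. Now: state=H, head=1, tape[-1..2]=0000 (head:   ^)
No cell contains 1 after step 3 -> 0 cell(s)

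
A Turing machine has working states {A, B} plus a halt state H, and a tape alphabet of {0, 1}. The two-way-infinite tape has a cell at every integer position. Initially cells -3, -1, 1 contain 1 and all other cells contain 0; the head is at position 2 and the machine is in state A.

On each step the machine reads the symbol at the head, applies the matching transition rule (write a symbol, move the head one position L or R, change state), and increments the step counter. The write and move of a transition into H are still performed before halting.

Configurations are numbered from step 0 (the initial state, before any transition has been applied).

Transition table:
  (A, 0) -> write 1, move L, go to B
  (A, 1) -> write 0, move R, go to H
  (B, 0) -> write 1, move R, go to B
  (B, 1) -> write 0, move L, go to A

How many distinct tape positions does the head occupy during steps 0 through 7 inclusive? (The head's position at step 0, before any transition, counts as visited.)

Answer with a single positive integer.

Step 1: in state A at pos 2, read 0 -> (A,0)->write 1,move L,goto B. Now: state=B, head=1, tape[-4..3]=01010110 (head:      ^)
Step 2: in state B at pos 1, read 1 -> (B,1)->write 0,move L,goto A. Now: state=A, head=0, tape[-4..3]=01010010 (head:     ^)
Step 3: in state A at pos 0, read 0 -> (A,0)->write 1,move L,goto B. Now: state=B, head=-1, tape[-4..3]=01011010 (head:    ^)
Step 4: in state B at pos -1, read 1 -> (B,1)->write 0,move L,goto A. Now: state=A, head=-2, tape[-4..3]=01001010 (head:   ^)
Step 5: in state A at pos -2, read 0 -> (A,0)->write 1,move L,goto B. Now: state=B, head=-3, tape[-4..3]=01101010 (head:  ^)
Step 6: in state B at pos -3, read 1 -> (B,1)->write 0,move L,goto A. Now: state=A, head=-4, tape[-5..3]=000101010 (head:  ^)
Step 7: in state A at pos -4, read 0 -> (A,0)->write 1,move L,goto B. Now: state=B, head=-5, tape[-6..3]=0010101010 (head:  ^)
Head positions at steps 0..7: starting at 2, distinct positions visited = {-5, -4, -3, -2, -1, 0, 1, 2} -> 8 position(s)

Answer: 8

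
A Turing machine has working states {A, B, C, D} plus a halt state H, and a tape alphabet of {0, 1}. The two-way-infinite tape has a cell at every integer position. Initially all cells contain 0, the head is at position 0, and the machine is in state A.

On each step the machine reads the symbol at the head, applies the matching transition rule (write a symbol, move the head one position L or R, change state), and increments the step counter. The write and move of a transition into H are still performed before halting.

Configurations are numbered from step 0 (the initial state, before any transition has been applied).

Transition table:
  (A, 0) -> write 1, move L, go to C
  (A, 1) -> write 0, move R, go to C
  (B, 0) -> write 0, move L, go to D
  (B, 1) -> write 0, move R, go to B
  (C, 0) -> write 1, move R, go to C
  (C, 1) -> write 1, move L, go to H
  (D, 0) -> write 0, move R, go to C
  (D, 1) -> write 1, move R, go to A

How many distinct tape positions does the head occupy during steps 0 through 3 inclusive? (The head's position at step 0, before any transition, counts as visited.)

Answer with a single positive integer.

Answer: 2

Derivation:
Step 1: in state A at pos 0, read 0 -> (A,0)->write 1,move L,goto C. Now: state=C, head=-1, tape[-2..1]=0010 (head:  ^)
Step 2: in state C at pos -1, read 0 -> (C,0)->write 1,move R,goto C. Now: state=C, head=0, tape[-2..1]=0110 (head:   ^)
Step 3: in state C at pos 0, read 1 -> (C,1)->write 1,move L,goto H. Now: state=H, head=-1, tape[-2..1]=0110 (head:  ^)
Head positions at steps 0..3: starting at 0, distinct positions visited = {-1, 0} -> 2 position(s)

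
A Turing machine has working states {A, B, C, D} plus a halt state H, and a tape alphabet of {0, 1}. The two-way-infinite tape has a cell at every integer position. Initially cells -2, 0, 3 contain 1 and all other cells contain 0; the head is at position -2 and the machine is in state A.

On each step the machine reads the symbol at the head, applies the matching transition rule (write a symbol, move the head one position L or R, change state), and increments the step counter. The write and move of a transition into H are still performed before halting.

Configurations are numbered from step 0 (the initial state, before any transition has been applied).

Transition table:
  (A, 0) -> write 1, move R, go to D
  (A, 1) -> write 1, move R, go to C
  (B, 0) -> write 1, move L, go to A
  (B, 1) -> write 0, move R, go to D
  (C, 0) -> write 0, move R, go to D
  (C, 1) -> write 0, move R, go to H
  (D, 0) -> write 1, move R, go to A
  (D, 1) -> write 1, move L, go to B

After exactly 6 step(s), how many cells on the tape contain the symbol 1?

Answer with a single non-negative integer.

Step 1: in state A at pos -2, read 1 -> (A,1)->write 1,move R,goto C. Now: state=C, head=-1, tape[-3..4]=01010010 (head:   ^)
Step 2: in state C at pos -1, read 0 -> (C,0)->write 0,move R,goto D. Now: state=D, head=0, tape[-3..4]=01010010 (head:    ^)
Step 3: in state D at pos 0, read 1 -> (D,1)->write 1,move L,goto B. Now: state=B, head=-1, tape[-3..4]=01010010 (head:   ^)
Step 4: in state B at pos -1, read 0 -> (B,0)->write 1,move L,goto A. Now: state=A, head=-2, tape[-3..4]=01110010 (head:  ^)
Step 5: in state A at pos -2, read 1 -> (A,1)->write 1,move R,goto C. Now: state=C, head=-1, tape[-3..4]=01110010 (head:   ^)
Step 6: in state C at pos -1, read 1 -> (C,1)->write 0,move R,goto H. Now: state=H, head=0, tape[-3..4]=01010010 (head:    ^)
Cells containing 1 after step 6: {-2, 0, 3} -> 3 cell(s)

Answer: 3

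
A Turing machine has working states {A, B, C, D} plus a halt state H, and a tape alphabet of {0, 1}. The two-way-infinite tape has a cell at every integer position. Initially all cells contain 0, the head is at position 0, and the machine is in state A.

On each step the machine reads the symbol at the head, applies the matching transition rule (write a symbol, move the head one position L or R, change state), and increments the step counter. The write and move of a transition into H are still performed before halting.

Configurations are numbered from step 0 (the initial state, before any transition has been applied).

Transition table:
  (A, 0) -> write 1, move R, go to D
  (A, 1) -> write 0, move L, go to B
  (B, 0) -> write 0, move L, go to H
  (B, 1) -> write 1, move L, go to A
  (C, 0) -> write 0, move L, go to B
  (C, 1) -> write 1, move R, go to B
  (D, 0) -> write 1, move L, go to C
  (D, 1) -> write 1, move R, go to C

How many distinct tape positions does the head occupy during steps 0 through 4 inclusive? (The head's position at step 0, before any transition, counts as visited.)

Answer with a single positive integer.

Step 1: in state A at pos 0, read 0 -> (A,0)->write 1,move R,goto D. Now: state=D, head=1, tape[-1..2]=0100 (head:   ^)
Step 2: in state D at pos 1, read 0 -> (D,0)->write 1,move L,goto C. Now: state=C, head=0, tape[-1..2]=0110 (head:  ^)
Step 3: in state C at pos 0, read 1 -> (C,1)->write 1,move R,goto B. Now: state=B, head=1, tape[-1..2]=0110 (head:   ^)
Step 4: in state B at pos 1, read 1 -> (B,1)->write 1,move L,goto A. Now: state=A, head=0, tape[-1..2]=0110 (head:  ^)
Head positions at steps 0..4: starting at 0, distinct positions visited = {0, 1} -> 2 position(s)

Answer: 2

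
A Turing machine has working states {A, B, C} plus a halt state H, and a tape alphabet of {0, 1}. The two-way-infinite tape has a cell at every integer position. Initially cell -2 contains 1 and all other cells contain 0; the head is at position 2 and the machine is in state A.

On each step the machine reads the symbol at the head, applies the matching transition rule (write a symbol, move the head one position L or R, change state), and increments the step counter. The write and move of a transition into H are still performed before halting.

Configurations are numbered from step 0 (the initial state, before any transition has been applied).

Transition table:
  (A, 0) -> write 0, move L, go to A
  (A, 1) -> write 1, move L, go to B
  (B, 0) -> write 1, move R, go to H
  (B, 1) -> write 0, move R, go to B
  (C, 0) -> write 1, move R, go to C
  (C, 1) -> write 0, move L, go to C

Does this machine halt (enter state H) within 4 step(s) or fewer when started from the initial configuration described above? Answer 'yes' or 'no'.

Answer: no

Derivation:
Step 1: in state A at pos 2, read 0 -> (A,0)->write 0,move L,goto A. Now: state=A, head=1, tape[-3..3]=0100000 (head:     ^)
Step 2: in state A at pos 1, read 0 -> (A,0)->write 0,move L,goto A. Now: state=A, head=0, tape[-3..3]=0100000 (head:    ^)
Step 3: in state A at pos 0, read 0 -> (A,0)->write 0,move L,goto A. Now: state=A, head=-1, tape[-3..3]=0100000 (head:   ^)
Step 4: in state A at pos -1, read 0 -> (A,0)->write 0,move L,goto A. Now: state=A, head=-2, tape[-3..3]=0100000 (head:  ^)
After 4 step(s): state = A (not H) -> not halted within 4 -> no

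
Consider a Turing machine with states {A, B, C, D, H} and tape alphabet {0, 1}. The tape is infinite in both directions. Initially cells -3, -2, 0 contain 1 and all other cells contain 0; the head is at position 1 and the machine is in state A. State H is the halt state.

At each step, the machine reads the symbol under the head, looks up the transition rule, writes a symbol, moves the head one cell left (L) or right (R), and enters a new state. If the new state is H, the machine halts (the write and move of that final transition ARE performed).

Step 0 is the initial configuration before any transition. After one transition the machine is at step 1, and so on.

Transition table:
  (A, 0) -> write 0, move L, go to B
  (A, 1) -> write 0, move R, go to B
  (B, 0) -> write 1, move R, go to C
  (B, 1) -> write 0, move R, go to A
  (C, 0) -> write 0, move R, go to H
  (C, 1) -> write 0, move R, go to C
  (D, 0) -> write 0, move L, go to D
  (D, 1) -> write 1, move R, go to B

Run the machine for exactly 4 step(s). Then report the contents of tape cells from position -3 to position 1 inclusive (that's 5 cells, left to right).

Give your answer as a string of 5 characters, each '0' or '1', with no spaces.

Step 1: in state A at pos 1, read 0 -> (A,0)->write 0,move L,goto B. Now: state=B, head=0, tape[-4..2]=0110100 (head:     ^)
Step 2: in state B at pos 0, read 1 -> (B,1)->write 0,move R,goto A. Now: state=A, head=1, tape[-4..2]=0110000 (head:      ^)
Step 3: in state A at pos 1, read 0 -> (A,0)->write 0,move L,goto B. Now: state=B, head=0, tape[-4..2]=0110000 (head:     ^)
Step 4: in state B at pos 0, read 0 -> (B,0)->write 1,move R,goto C. Now: state=C, head=1, tape[-4..2]=0110100 (head:      ^)

Answer: 11010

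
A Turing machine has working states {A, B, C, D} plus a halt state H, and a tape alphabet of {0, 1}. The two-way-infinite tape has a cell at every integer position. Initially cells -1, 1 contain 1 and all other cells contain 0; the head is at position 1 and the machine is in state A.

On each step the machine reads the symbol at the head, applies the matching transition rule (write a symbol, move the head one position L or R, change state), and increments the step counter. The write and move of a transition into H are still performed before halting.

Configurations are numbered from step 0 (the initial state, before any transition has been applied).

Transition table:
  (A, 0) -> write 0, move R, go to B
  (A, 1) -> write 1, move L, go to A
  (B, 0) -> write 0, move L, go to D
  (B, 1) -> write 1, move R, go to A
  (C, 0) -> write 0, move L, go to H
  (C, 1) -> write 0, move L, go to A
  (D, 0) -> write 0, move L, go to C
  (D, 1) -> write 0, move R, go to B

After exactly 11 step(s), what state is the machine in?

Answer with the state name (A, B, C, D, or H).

Answer: A

Derivation:
Step 1: in state A at pos 1, read 1 -> (A,1)->write 1,move L,goto A. Now: state=A, head=0, tape[-2..2]=01010 (head:   ^)
Step 2: in state A at pos 0, read 0 -> (A,0)->write 0,move R,goto B. Now: state=B, head=1, tape[-2..2]=01010 (head:    ^)
Step 3: in state B at pos 1, read 1 -> (B,1)->write 1,move R,goto A. Now: state=A, head=2, tape[-2..3]=010100 (head:     ^)
Step 4: in state A at pos 2, read 0 -> (A,0)->write 0,move R,goto B. Now: state=B, head=3, tape[-2..4]=0101000 (head:      ^)
Step 5: in state B at pos 3, read 0 -> (B,0)->write 0,move L,goto D. Now: state=D, head=2, tape[-2..4]=0101000 (head:     ^)
Step 6: in state D at pos 2, read 0 -> (D,0)->write 0,move L,goto C. Now: state=C, head=1, tape[-2..4]=0101000 (head:    ^)
Step 7: in state C at pos 1, read 1 -> (C,1)->write 0,move L,goto A. Now: state=A, head=0, tape[-2..4]=0100000 (head:   ^)
Step 8: in state A at pos 0, read 0 -> (A,0)->write 0,move R,goto B. Now: state=B, head=1, tape[-2..4]=0100000 (head:    ^)
Step 9: in state B at pos 1, read 0 -> (B,0)->write 0,move L,goto D. Now: state=D, head=0, tape[-2..4]=0100000 (head:   ^)
Step 10: in state D at pos 0, read 0 -> (D,0)->write 0,move L,goto C. Now: state=C, head=-1, tape[-2..4]=0100000 (head:  ^)
Step 11: in state C at pos -1, read 1 -> (C,1)->write 0,move L,goto A. Now: state=A, head=-2, tape[-3..4]=00000000 (head:  ^)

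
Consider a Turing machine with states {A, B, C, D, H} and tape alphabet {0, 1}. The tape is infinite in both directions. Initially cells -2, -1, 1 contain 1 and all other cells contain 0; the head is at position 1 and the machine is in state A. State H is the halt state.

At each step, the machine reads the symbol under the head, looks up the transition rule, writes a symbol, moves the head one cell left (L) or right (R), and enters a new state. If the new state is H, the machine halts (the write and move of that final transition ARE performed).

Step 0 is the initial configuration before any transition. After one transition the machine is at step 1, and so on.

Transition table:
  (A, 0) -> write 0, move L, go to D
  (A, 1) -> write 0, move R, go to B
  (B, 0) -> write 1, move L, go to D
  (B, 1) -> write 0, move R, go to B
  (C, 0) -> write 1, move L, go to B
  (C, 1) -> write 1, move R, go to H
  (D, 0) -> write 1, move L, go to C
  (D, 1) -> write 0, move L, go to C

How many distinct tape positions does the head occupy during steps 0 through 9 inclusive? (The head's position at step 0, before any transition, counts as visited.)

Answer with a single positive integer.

Step 1: in state A at pos 1, read 1 -> (A,1)->write 0,move R,goto B. Now: state=B, head=2, tape[-3..3]=0110000 (head:      ^)
Step 2: in state B at pos 2, read 0 -> (B,0)->write 1,move L,goto D. Now: state=D, head=1, tape[-3..3]=0110010 (head:     ^)
Step 3: in state D at pos 1, read 0 -> (D,0)->write 1,move L,goto C. Now: state=C, head=0, tape[-3..3]=0110110 (head:    ^)
Step 4: in state C at pos 0, read 0 -> (C,0)->write 1,move L,goto B. Now: state=B, head=-1, tape[-3..3]=0111110 (head:   ^)
Step 5: in state B at pos -1, read 1 -> (B,1)->write 0,move R,goto B. Now: state=B, head=0, tape[-3..3]=0101110 (head:    ^)
Step 6: in state B at pos 0, read 1 -> (B,1)->write 0,move R,goto B. Now: state=B, head=1, tape[-3..3]=0100110 (head:     ^)
Step 7: in state B at pos 1, read 1 -> (B,1)->write 0,move R,goto B. Now: state=B, head=2, tape[-3..3]=0100010 (head:      ^)
Step 8: in state B at pos 2, read 1 -> (B,1)->write 0,move R,goto B. Now: state=B, head=3, tape[-3..4]=01000000 (head:       ^)
Step 9: in state B at pos 3, read 0 -> (B,0)->write 1,move L,goto D. Now: state=D, head=2, tape[-3..4]=01000010 (head:      ^)
Head positions at steps 0..9: starting at 1, distinct positions visited = {-1, 0, 1, 2, 3} -> 5 position(s)

Answer: 5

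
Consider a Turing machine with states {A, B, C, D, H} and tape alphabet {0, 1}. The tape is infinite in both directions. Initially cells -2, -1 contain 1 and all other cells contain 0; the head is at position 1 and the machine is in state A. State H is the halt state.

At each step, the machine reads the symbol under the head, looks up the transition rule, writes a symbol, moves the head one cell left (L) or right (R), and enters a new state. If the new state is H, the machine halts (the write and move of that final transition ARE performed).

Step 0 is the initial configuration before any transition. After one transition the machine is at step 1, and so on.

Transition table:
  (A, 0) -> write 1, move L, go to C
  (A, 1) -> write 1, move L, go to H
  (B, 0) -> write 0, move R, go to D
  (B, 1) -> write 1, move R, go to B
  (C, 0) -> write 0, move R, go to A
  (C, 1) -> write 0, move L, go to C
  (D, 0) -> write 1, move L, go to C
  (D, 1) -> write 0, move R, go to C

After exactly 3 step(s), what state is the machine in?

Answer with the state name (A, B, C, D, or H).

Step 1: in state A at pos 1, read 0 -> (A,0)->write 1,move L,goto C. Now: state=C, head=0, tape[-3..2]=011010 (head:    ^)
Step 2: in state C at pos 0, read 0 -> (C,0)->write 0,move R,goto A. Now: state=A, head=1, tape[-3..2]=011010 (head:     ^)
Step 3: in state A at pos 1, read 1 -> (A,1)->write 1,move L,goto H. Now: state=H, head=0, tape[-3..2]=011010 (head:    ^)

Answer: H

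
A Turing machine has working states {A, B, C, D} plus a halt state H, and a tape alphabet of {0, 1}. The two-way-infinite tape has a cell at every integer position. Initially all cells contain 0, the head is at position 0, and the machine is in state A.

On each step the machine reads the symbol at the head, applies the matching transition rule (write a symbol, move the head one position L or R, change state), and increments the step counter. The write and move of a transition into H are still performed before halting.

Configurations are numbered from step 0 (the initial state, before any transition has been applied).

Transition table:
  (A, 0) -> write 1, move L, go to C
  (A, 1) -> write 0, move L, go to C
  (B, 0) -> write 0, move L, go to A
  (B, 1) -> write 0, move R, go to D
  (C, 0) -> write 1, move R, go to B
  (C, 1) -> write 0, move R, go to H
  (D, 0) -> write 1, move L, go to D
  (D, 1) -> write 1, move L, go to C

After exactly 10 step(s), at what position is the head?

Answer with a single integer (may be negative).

Answer: 0

Derivation:
Step 1: in state A at pos 0, read 0 -> (A,0)->write 1,move L,goto C. Now: state=C, head=-1, tape[-2..1]=0010 (head:  ^)
Step 2: in state C at pos -1, read 0 -> (C,0)->write 1,move R,goto B. Now: state=B, head=0, tape[-2..1]=0110 (head:   ^)
Step 3: in state B at pos 0, read 1 -> (B,1)->write 0,move R,goto D. Now: state=D, head=1, tape[-2..2]=01000 (head:    ^)
Step 4: in state D at pos 1, read 0 -> (D,0)->write 1,move L,goto D. Now: state=D, head=0, tape[-2..2]=01010 (head:   ^)
Step 5: in state D at pos 0, read 0 -> (D,0)->write 1,move L,goto D. Now: state=D, head=-1, tape[-2..2]=01110 (head:  ^)
Step 6: in state D at pos -1, read 1 -> (D,1)->write 1,move L,goto C. Now: state=C, head=-2, tape[-3..2]=001110 (head:  ^)
Step 7: in state C at pos -2, read 0 -> (C,0)->write 1,move R,goto B. Now: state=B, head=-1, tape[-3..2]=011110 (head:   ^)
Step 8: in state B at pos -1, read 1 -> (B,1)->write 0,move R,goto D. Now: state=D, head=0, tape[-3..2]=010110 (head:    ^)
Step 9: in state D at pos 0, read 1 -> (D,1)->write 1,move L,goto C. Now: state=C, head=-1, tape[-3..2]=010110 (head:   ^)
Step 10: in state C at pos -1, read 0 -> (C,0)->write 1,move R,goto B. Now: state=B, head=0, tape[-3..2]=011110 (head:    ^)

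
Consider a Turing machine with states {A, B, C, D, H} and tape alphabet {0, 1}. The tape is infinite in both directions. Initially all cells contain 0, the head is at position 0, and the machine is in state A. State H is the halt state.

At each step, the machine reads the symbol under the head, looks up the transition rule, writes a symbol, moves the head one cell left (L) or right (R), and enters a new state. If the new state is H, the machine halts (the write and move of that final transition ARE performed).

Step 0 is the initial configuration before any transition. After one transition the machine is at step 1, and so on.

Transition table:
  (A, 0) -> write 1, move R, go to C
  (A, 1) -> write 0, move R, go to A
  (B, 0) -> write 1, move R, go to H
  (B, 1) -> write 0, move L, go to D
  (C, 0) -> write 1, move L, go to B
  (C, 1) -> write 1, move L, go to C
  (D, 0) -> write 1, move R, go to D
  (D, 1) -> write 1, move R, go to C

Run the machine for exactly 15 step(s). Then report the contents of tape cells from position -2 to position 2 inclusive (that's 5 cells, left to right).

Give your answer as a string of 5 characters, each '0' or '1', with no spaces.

Step 1: in state A at pos 0, read 0 -> (A,0)->write 1,move R,goto C. Now: state=C, head=1, tape[-1..2]=0100 (head:   ^)
Step 2: in state C at pos 1, read 0 -> (C,0)->write 1,move L,goto B. Now: state=B, head=0, tape[-1..2]=0110 (head:  ^)
Step 3: in state B at pos 0, read 1 -> (B,1)->write 0,move L,goto D. Now: state=D, head=-1, tape[-2..2]=00010 (head:  ^)
Step 4: in state D at pos -1, read 0 -> (D,0)->write 1,move R,goto D. Now: state=D, head=0, tape[-2..2]=01010 (head:   ^)
Step 5: in state D at pos 0, read 0 -> (D,0)->write 1,move R,goto D. Now: state=D, head=1, tape[-2..2]=01110 (head:    ^)
Step 6: in state D at pos 1, read 1 -> (D,1)->write 1,move R,goto C. Now: state=C, head=2, tape[-2..3]=011100 (head:     ^)
Step 7: in state C at pos 2, read 0 -> (C,0)->write 1,move L,goto B. Now: state=B, head=1, tape[-2..3]=011110 (head:    ^)
Step 8: in state B at pos 1, read 1 -> (B,1)->write 0,move L,goto D. Now: state=D, head=0, tape[-2..3]=011010 (head:   ^)
Step 9: in state D at pos 0, read 1 -> (D,1)->write 1,move R,goto C. Now: state=C, head=1, tape[-2..3]=011010 (head:    ^)
Step 10: in state C at pos 1, read 0 -> (C,0)->write 1,move L,goto B. Now: state=B, head=0, tape[-2..3]=011110 (head:   ^)
Step 11: in state B at pos 0, read 1 -> (B,1)->write 0,move L,goto D. Now: state=D, head=-1, tape[-2..3]=010110 (head:  ^)
Step 12: in state D at pos -1, read 1 -> (D,1)->write 1,move R,goto C. Now: state=C, head=0, tape[-2..3]=010110 (head:   ^)
Step 13: in state C at pos 0, read 0 -> (C,0)->write 1,move L,goto B. Now: state=B, head=-1, tape[-2..3]=011110 (head:  ^)
Step 14: in state B at pos -1, read 1 -> (B,1)->write 0,move L,goto D. Now: state=D, head=-2, tape[-3..3]=0001110 (head:  ^)
Step 15: in state D at pos -2, read 0 -> (D,0)->write 1,move R,goto D. Now: state=D, head=-1, tape[-3..3]=0101110 (head:   ^)

Answer: 10111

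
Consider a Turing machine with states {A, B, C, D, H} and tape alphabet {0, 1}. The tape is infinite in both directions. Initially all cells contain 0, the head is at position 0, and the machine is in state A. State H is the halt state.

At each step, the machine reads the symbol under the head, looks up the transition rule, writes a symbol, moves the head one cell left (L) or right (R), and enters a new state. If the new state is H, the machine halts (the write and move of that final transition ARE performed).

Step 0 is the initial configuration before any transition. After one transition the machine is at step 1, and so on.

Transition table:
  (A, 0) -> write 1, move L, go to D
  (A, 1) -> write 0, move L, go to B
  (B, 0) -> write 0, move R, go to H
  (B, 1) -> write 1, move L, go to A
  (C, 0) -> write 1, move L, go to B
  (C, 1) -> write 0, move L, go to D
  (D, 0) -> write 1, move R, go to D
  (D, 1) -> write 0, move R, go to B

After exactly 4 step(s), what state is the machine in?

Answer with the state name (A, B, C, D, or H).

Answer: H

Derivation:
Step 1: in state A at pos 0, read 0 -> (A,0)->write 1,move L,goto D. Now: state=D, head=-1, tape[-2..1]=0010 (head:  ^)
Step 2: in state D at pos -1, read 0 -> (D,0)->write 1,move R,goto D. Now: state=D, head=0, tape[-2..1]=0110 (head:   ^)
Step 3: in state D at pos 0, read 1 -> (D,1)->write 0,move R,goto B. Now: state=B, head=1, tape[-2..2]=01000 (head:    ^)
Step 4: in state B at pos 1, read 0 -> (B,0)->write 0,move R,goto H. Now: state=H, head=2, tape[-2..3]=010000 (head:     ^)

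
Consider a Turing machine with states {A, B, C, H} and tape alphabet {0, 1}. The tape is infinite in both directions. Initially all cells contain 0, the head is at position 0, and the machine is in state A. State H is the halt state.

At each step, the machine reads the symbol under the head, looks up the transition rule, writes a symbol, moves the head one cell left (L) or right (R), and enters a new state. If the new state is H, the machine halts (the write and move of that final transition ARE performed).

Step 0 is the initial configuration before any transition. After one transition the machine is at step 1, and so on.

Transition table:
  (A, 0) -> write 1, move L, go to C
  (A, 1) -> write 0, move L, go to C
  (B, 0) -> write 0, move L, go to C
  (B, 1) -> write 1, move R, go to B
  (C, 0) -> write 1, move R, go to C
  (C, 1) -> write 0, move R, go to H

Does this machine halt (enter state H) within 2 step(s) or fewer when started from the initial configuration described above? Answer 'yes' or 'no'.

Answer: no

Derivation:
Step 1: in state A at pos 0, read 0 -> (A,0)->write 1,move L,goto C. Now: state=C, head=-1, tape[-2..1]=0010 (head:  ^)
Step 2: in state C at pos -1, read 0 -> (C,0)->write 1,move R,goto C. Now: state=C, head=0, tape[-2..1]=0110 (head:   ^)
After 2 step(s): state = C (not H) -> not halted within 2 -> no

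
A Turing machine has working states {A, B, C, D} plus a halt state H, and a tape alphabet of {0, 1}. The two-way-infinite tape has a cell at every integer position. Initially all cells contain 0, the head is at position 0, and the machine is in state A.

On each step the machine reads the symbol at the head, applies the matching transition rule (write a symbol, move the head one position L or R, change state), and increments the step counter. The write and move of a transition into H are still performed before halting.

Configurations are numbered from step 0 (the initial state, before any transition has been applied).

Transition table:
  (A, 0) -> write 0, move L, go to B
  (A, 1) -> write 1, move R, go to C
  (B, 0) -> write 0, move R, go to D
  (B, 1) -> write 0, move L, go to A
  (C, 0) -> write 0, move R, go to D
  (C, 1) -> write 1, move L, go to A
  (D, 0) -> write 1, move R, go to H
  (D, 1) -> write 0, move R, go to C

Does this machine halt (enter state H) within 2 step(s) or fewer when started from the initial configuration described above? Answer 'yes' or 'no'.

Step 1: in state A at pos 0, read 0 -> (A,0)->write 0,move L,goto B. Now: state=B, head=-1, tape[-2..1]=0000 (head:  ^)
Step 2: in state B at pos -1, read 0 -> (B,0)->write 0,move R,goto D. Now: state=D, head=0, tape[-2..1]=0000 (head:   ^)
After 2 step(s): state = D (not H) -> not halted within 2 -> no

Answer: no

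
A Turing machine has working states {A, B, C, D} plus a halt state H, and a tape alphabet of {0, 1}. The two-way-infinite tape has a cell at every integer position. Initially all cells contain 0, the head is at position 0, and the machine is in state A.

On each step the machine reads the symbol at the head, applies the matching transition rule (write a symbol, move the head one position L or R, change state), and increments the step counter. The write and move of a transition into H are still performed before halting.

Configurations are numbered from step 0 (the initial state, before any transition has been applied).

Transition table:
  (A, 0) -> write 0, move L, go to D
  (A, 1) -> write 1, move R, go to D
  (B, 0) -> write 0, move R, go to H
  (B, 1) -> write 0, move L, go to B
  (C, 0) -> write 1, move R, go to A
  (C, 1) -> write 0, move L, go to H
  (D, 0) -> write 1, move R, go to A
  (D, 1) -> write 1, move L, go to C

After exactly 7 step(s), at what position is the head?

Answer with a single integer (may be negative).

Step 1: in state A at pos 0, read 0 -> (A,0)->write 0,move L,goto D. Now: state=D, head=-1, tape[-2..1]=0000 (head:  ^)
Step 2: in state D at pos -1, read 0 -> (D,0)->write 1,move R,goto A. Now: state=A, head=0, tape[-2..1]=0100 (head:   ^)
Step 3: in state A at pos 0, read 0 -> (A,0)->write 0,move L,goto D. Now: state=D, head=-1, tape[-2..1]=0100 (head:  ^)
Step 4: in state D at pos -1, read 1 -> (D,1)->write 1,move L,goto C. Now: state=C, head=-2, tape[-3..1]=00100 (head:  ^)
Step 5: in state C at pos -2, read 0 -> (C,0)->write 1,move R,goto A. Now: state=A, head=-1, tape[-3..1]=01100 (head:   ^)
Step 6: in state A at pos -1, read 1 -> (A,1)->write 1,move R,goto D. Now: state=D, head=0, tape[-3..1]=01100 (head:    ^)
Step 7: in state D at pos 0, read 0 -> (D,0)->write 1,move R,goto A. Now: state=A, head=1, tape[-3..2]=011100 (head:     ^)

Answer: 1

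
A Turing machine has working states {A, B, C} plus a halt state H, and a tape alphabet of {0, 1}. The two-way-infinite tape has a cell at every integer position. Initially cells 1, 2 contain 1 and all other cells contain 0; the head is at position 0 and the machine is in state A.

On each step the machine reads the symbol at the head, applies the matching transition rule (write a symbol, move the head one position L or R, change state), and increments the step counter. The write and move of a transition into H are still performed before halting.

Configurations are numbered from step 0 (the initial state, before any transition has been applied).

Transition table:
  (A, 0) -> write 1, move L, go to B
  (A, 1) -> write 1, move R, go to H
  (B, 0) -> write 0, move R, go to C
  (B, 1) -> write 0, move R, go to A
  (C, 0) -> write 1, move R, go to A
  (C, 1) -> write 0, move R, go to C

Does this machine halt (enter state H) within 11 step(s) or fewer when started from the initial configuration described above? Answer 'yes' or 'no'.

Step 1: in state A at pos 0, read 0 -> (A,0)->write 1,move L,goto B. Now: state=B, head=-1, tape[-2..3]=001110 (head:  ^)
Step 2: in state B at pos -1, read 0 -> (B,0)->write 0,move R,goto C. Now: state=C, head=0, tape[-2..3]=001110 (head:   ^)
Step 3: in state C at pos 0, read 1 -> (C,1)->write 0,move R,goto C. Now: state=C, head=1, tape[-2..3]=000110 (head:    ^)
Step 4: in state C at pos 1, read 1 -> (C,1)->write 0,move R,goto C. Now: state=C, head=2, tape[-2..3]=000010 (head:     ^)
Step 5: in state C at pos 2, read 1 -> (C,1)->write 0,move R,goto C. Now: state=C, head=3, tape[-2..4]=0000000 (head:      ^)
Step 6: in state C at pos 3, read 0 -> (C,0)->write 1,move R,goto A. Now: state=A, head=4, tape[-2..5]=00000100 (head:       ^)
Step 7: in state A at pos 4, read 0 -> (A,0)->write 1,move L,goto B. Now: state=B, head=3, tape[-2..5]=00000110 (head:      ^)
Step 8: in state B at pos 3, read 1 -> (B,1)->write 0,move R,goto A. Now: state=A, head=4, tape[-2..5]=00000010 (head:       ^)
Step 9: in state A at pos 4, read 1 -> (A,1)->write 1,move R,goto H. Now: state=H, head=5, tape[-2..6]=000000100 (head:        ^)
State H reached at step 9; 9 <= 11 -> yes

Answer: yes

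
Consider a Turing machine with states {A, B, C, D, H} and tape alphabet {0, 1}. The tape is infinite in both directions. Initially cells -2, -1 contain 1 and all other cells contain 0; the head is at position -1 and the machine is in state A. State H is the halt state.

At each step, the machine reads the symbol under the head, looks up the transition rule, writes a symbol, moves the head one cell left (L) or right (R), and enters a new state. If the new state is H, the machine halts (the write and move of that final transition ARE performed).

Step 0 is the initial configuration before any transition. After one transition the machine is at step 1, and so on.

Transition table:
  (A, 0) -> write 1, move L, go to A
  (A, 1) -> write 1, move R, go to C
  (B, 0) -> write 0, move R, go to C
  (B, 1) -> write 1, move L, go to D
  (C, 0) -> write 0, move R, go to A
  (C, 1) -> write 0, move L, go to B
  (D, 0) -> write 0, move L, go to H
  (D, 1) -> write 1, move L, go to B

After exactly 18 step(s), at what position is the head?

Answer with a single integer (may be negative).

Step 1: in state A at pos -1, read 1 -> (A,1)->write 1,move R,goto C. Now: state=C, head=0, tape[-3..1]=01100 (head:    ^)
Step 2: in state C at pos 0, read 0 -> (C,0)->write 0,move R,goto A. Now: state=A, head=1, tape[-3..2]=011000 (head:     ^)
Step 3: in state A at pos 1, read 0 -> (A,0)->write 1,move L,goto A. Now: state=A, head=0, tape[-3..2]=011010 (head:    ^)
Step 4: in state A at pos 0, read 0 -> (A,0)->write 1,move L,goto A. Now: state=A, head=-1, tape[-3..2]=011110 (head:   ^)
Step 5: in state A at pos -1, read 1 -> (A,1)->write 1,move R,goto C. Now: state=C, head=0, tape[-3..2]=011110 (head:    ^)
Step 6: in state C at pos 0, read 1 -> (C,1)->write 0,move L,goto B. Now: state=B, head=-1, tape[-3..2]=011010 (head:   ^)
Step 7: in state B at pos -1, read 1 -> (B,1)->write 1,move L,goto D. Now: state=D, head=-2, tape[-3..2]=011010 (head:  ^)
Step 8: in state D at pos -2, read 1 -> (D,1)->write 1,move L,goto B. Now: state=B, head=-3, tape[-4..2]=0011010 (head:  ^)
Step 9: in state B at pos -3, read 0 -> (B,0)->write 0,move R,goto C. Now: state=C, head=-2, tape[-4..2]=0011010 (head:   ^)
Step 10: in state C at pos -2, read 1 -> (C,1)->write 0,move L,goto B. Now: state=B, head=-3, tape[-4..2]=0001010 (head:  ^)
Step 11: in state B at pos -3, read 0 -> (B,0)->write 0,move R,goto C. Now: state=C, head=-2, tape[-4..2]=0001010 (head:   ^)
Step 12: in state C at pos -2, read 0 -> (C,0)->write 0,move R,goto A. Now: state=A, head=-1, tape[-4..2]=0001010 (head:    ^)
Step 13: in state A at pos -1, read 1 -> (A,1)->write 1,move R,goto C. Now: state=C, head=0, tape[-4..2]=0001010 (head:     ^)
Step 14: in state C at pos 0, read 0 -> (C,0)->write 0,move R,goto A. Now: state=A, head=1, tape[-4..2]=0001010 (head:      ^)
Step 15: in state A at pos 1, read 1 -> (A,1)->write 1,move R,goto C. Now: state=C, head=2, tape[-4..3]=00010100 (head:       ^)
Step 16: in state C at pos 2, read 0 -> (C,0)->write 0,move R,goto A. Now: state=A, head=3, tape[-4..4]=000101000 (head:        ^)
Step 17: in state A at pos 3, read 0 -> (A,0)->write 1,move L,goto A. Now: state=A, head=2, tape[-4..4]=000101010 (head:       ^)
Step 18: in state A at pos 2, read 0 -> (A,0)->write 1,move L,goto A. Now: state=A, head=1, tape[-4..4]=000101110 (head:      ^)

Answer: 1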